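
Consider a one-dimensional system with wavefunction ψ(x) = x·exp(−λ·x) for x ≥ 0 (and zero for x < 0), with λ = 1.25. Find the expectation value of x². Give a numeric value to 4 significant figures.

⟨x²⟩ = ∫ x²·|ψ|² dx / ∫|ψ|² dx (integrals over the domain).
Every integrand reduces to terms xʲ·e^(−2λx) on [0, ∞); use ∫₀^∞ xʲ·e^(−2λx) dx = j!/(2λ)^(j+1).
State is unnormalized: ∫|ψ|² dx = 0.12800, and ∫ψ*·x²·ψ dx = 0.24576, so ⟨x²⟩ = 0.24576 / 0.12800.
⟨x²⟩ = 1.9200.

1.920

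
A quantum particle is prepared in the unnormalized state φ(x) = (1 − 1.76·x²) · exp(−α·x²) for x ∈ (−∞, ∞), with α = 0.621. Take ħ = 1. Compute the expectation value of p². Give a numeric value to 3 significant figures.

p² φ = −ħ² d²φ/dx²; ⟨p²⟩ = −ħ² ∫ φ*·φ'' dx / ∫|φ|² dx.
Expand each integrand as polynomial × e^(−2αx²) and use ∫x^(2j)·e^(−2αx²) dx = (2j−1)!!/(4α)^j · √(π/(2α)), odd powers → 0; here √(π/(2α)) = 1.5904. Differentiate with the product rule, d/dx e^(−αx²) = −2αx·e^(−αx²).
State is unnormalized: ∫|φ|² dx = 1.7320, and ∫φ*·(−ħ² φ'') dx = 5.8580, so ⟨p²⟩ = 5.8580 / 1.7320.
⟨p²⟩ = 3.3823.

3.38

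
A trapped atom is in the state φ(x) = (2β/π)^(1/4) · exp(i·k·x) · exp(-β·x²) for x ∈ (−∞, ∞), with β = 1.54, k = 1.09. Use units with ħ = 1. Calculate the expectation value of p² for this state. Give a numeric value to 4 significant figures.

p² φ = −ħ² d²φ/dx²; ⟨p²⟩ = −ħ² ∫ φ*·φ'' dx.
Gaussian moments: ∫x^(2j)·e^(−2βx²) dx = (2j−1)!!/(4β)^j · √(π/(2β)), odd powers integrate to 0; here √(π/(2β)) = 1.0099. Derivatives: φ′ = (ik − 2βx)·φ, φ″ = ((ik − 2βx)² − 2β)·φ; the odd-in-x pieces drop out.
⟨p²⟩ = 2.7281.

2.728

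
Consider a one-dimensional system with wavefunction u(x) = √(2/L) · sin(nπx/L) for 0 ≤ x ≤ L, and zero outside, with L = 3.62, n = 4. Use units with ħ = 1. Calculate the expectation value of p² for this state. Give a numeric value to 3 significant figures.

12.1

p² u = −ħ² d²u/dx²; ⟨p²⟩ = −ħ² ∫ u*·u'' dx.
d/dx sin(nπx/L) = (nπ/L)·cos(nπx/L) and d²/dx² sin(nπx/L) = −(nπ/L)²·sin(nπx/L); on 0 ≤ x ≤ L, ∫sin²(nπx/L) dx = L/2 and ∫sin(nπx/L)·cos(nπx/L) dx = 0.
⟨p²⟩ = 12.050.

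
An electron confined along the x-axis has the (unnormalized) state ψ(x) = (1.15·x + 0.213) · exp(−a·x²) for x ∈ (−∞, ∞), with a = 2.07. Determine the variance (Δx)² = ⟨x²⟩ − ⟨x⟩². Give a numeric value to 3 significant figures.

Compute ⟨x⟩ and ⟨x²⟩ separately, then (Δx)² = ⟨x²⟩ − ⟨x⟩².
Expand each integrand as polynomial × e^(−2ax²) and use ∫x^(2j)·e^(−2ax²) dx = (2j−1)!!/(4a)^j · √(π/(2a)), odd powers → 0; here √(π/(2a)) = 0.87111.
Normalization: ∫|ψ|² dx = 0.17866.
⟨x⟩ = 0.28849 and ⟨x²⟩ = 0.30889.
(Δx)² = 0.30889 − (0.28849)² = 0.22566.

0.226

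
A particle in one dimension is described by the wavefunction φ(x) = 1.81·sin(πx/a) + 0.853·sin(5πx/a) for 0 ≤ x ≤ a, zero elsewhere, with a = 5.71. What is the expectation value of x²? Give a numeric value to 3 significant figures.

⟨x²⟩ = ∫ x²·|φ|² dx / ∫|φ|² dx (integrals over the domain).
On 0 ≤ x ≤ a (j ≠ l): ∫sin²(jπx/a) dx = a/2, ∫sin(jπx/a)·sin(lπx/a) dx = 0; diagonal moments ∫x·sin²(jπx/a) dx = a²/4, ∫x²·sin²(jπx/a) dx = a³·(1/6 − 1/(4j²π²)); cross terms ∫x·sin(jπx/a)·sin(lπx/a) dx = 0 for j + l even and −4jla²/(π²(j² − l²)²) for j + l odd, ∫x²·sin(jπx/a)·sin(lπx/a) dx = (−1)^(j+l)·4jla³/(π²(j² − l²)²); higher powers the same way via product-to-sum and parts.
State is unnormalized: ∫|φ|² dx = 11.431, and ∫φ*·x²·φ dx = 110.66, so ⟨x²⟩ = 110.66 / 11.431.
⟨x²⟩ = 9.6814.

9.68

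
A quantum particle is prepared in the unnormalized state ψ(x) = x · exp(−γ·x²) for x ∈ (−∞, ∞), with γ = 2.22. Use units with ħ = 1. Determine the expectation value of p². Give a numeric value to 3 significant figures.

6.66

p² ψ = −ħ² d²ψ/dx²; ⟨p²⟩ = −ħ² ∫ ψ*·ψ'' dx / ∫|ψ|² dx.
Expand each integrand as polynomial × e^(−2γx²) and use ∫x^(2j)·e^(−2γx²) dx = (2j−1)!!/(4γ)^j · √(π/(2γ)), odd powers → 0; here √(π/(2γ)) = 0.84117. Differentiate with the product rule, d/dx e^(−γx²) = −2γx·e^(−γx²).
State is unnormalized: ∫|ψ|² dx = 0.094726, and ∫ψ*·(−ħ² ψ'') dx = 0.63088, so ⟨p²⟩ = 0.63088 / 0.094726.
⟨p²⟩ = 6.6600.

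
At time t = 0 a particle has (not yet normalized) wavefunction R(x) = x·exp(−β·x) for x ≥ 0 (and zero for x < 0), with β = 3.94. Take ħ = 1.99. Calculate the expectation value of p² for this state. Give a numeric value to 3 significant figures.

61.5

p² R = −ħ² d²R/dx²; ⟨p²⟩ = −ħ² ∫ R*·R'' dx / ∫|R|² dx.
Differentiate x·exp(−β·x) with the product rule; every integrand then reduces to terms xʲ·e^(−2βx) on [0, ∞), with ∫₀^∞ xʲ·e^(−2βx) dx = j!/(2β)^(j+1).
State is unnormalized: ∫|R|² dx = 0.0040874, and ∫R*·(−ħ² R'') dx = 0.25128, so ⟨p²⟩ = 0.25128 / 0.0040874.
⟨p²⟩ = 61.475.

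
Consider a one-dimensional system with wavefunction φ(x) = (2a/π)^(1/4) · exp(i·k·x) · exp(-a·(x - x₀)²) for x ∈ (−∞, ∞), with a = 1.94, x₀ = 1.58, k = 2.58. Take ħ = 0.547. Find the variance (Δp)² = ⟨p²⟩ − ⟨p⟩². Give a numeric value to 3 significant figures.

Compute ⟨p⟩ and ⟨p²⟩ separately; (Δp)² = ⟨p²⟩ − ⟨p⟩².
Gaussian moments (u = x − x₀): ∫u^(2j)·e^(−2au²) du = (2j−1)!!/(4a)^j · √(π/(2a)), odd powers integrate to 0; here √(π/(2a)) = 0.89983. Derivatives: φ′ = (ik − 2au)·φ, φ″ = ((ik − 2au)² − 2a)·φ; the odd-in-u pieces drop out.
⟨p⟩ = 1.4113 and ⟨p²⟩ = 2.5721.
(Δp)² = 2.5721 − (1.4113)² = 0.58047.

0.580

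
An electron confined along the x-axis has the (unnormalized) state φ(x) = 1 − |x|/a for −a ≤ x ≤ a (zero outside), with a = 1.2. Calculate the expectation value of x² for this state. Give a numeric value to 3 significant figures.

⟨x²⟩ = ∫ x²·|φ|² dx / ∫|φ|² dx (integrals over the domain).
φ is even, so ∫ over [−a, a] = 2∫₀ᵃ with φ = 1 − x/a there: ∫₀ᵃ (1 − x/a)² dx = a/3, ∫₀ᵃ x²(1 − x/a)² dx = a³/30, ∫₀ᵃ x⁴(1 − x/a)² dx = a⁵/105.
State is unnormalized: ∫|φ|² dx = 0.80000, and ∫φ*·x²·φ dx = 0.11520, so ⟨x²⟩ = 0.11520 / 0.80000.
⟨x²⟩ = 0.14400.

0.144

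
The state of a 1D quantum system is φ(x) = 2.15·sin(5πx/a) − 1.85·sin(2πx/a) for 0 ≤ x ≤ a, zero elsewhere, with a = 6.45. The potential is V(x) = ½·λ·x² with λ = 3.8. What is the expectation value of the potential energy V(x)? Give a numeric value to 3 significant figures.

⟨V⟩ = ∫ V(x)·|φ|² dx / ∫|φ|² dx.
On 0 ≤ x ≤ a (j ≠ l): ∫sin²(jπx/a) dx = a/2, ∫sin(jπx/a)·sin(lπx/a) dx = 0; diagonal moments ∫x·sin²(jπx/a) dx = a²/4, ∫x²·sin²(jπx/a) dx = a³·(1/6 − 1/(4j²π²)); cross terms ∫x·sin(jπx/a)·sin(lπx/a) dx = 0 for j + l even and −4jla²/(π²(j² − l²)²) for j + l odd, ∫x²·sin(jπx/a)·sin(lπx/a) dx = (−1)^(j+l)·4jla³/(π²(j² − l²)²); higher powers the same way via product-to-sum and parts.
State is unnormalized: ∫|φ|² dx = 25.945, and ∫φ*·V(x)·φ dx = 707.44, so ⟨V⟩ = 707.44 / 25.945.
⟨V⟩ = 27.267.

27.3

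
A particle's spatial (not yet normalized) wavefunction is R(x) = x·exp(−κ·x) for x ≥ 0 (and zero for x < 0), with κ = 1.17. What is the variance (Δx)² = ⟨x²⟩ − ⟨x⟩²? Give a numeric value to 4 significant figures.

Compute ⟨x⟩ and ⟨x²⟩ separately, then (Δx)² = ⟨x²⟩ − ⟨x⟩².
Every integrand reduces to terms xʲ·e^(−2κx) on [0, ∞); use ∫₀^∞ xʲ·e^(−2κx) dx = j!/(2κ)^(j+1).
Normalization: ∫|R|² dx = 0.15609.
⟨x⟩ = 1.2821 and ⟨x²⟩ = 2.1915.
(Δx)² = 2.1915 − (1.2821)² = 0.54789.

0.5479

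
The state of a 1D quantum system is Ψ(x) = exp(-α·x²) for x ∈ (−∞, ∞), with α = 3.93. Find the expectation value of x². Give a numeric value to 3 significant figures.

0.0636

⟨x²⟩ = ∫ x²·|Ψ|² dx / ∫|Ψ|² dx (integrals over the domain).
Gaussian moments: ∫x^(2j)·e^(−2αx²) dx = (2j−1)!!/(4α)^j · √(π/(2α)), odd powers integrate to 0; here √(π/(2α)) = 0.63221.
State is unnormalized: ∫|Ψ|² dx = 0.63221, and ∫Ψ*·x²·Ψ dx = 0.040217, so ⟨x²⟩ = 0.040217 / 0.63221.
⟨x²⟩ = 0.063613.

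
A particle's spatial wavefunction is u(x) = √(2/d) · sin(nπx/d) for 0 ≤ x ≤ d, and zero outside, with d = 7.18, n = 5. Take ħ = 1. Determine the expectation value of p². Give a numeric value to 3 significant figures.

p² u = −ħ² d²u/dx²; ⟨p²⟩ = −ħ² ∫ u*·u'' dx.
d/dx sin(nπx/d) = (nπ/d)·cos(nπx/d) and d²/dx² sin(nπx/d) = −(nπ/d)²·sin(nπx/d); on 0 ≤ x ≤ d, ∫sin²(nπx/d) dx = d/2 and ∫sin(nπx/d)·cos(nπx/d) dx = 0.
⟨p²⟩ = 4.7862.

4.79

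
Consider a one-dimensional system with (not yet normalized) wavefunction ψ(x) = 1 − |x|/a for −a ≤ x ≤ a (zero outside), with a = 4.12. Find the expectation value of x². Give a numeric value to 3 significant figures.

1.70

⟨x²⟩ = ∫ x²·|ψ|² dx / ∫|ψ|² dx (integrals over the domain).
ψ is even, so ∫ over [−a, a] = 2∫₀ᵃ with ψ = 1 − x/a there: ∫₀ᵃ (1 − x/a)² dx = a/3, ∫₀ᵃ x²(1 − x/a)² dx = a³/30, ∫₀ᵃ x⁴(1 − x/a)² dx = a⁵/105.
State is unnormalized: ∫|ψ|² dx = 2.7467, and ∫ψ*·x²·ψ dx = 4.6623, so ⟨x²⟩ = 4.6623 / 2.7467.
⟨x²⟩ = 1.6974.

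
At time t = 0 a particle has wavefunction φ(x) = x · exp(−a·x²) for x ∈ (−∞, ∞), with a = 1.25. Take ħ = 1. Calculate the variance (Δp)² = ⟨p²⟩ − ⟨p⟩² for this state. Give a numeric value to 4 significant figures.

3.750

Compute ⟨p⟩ and ⟨p²⟩ separately; (Δp)² = ⟨p²⟩ − ⟨p⟩².
Expand each integrand as polynomial × e^(−2ax²) and use ∫x^(2j)·e^(−2ax²) dx = (2j−1)!!/(4a)^j · √(π/(2a)), odd powers → 0; here √(π/(2a)) = 1.1210. Differentiate with the product rule, d/dx e^(−ax²) = −2ax·e^(−ax²).
Normalization: ∫|φ|² dx = 0.22420.
⟨p⟩ = 0.0000 and ⟨p²⟩ = 3.7500.
(Δp)² = 3.7500 − (0.0000)² = 3.7500.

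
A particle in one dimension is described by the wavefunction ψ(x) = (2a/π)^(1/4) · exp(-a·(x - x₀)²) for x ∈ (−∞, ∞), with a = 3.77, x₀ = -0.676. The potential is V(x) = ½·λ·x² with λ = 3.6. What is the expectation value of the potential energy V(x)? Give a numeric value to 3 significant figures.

0.942

⟨V⟩ = ∫ V(x)·|ψ|² dx.
Gaussian moments (u = x − x₀): ∫u^(2j)·e^(−2au²) du = (2j−1)!!/(4a)^j · √(π/(2a)), odd powers integrate to 0; here √(π/(2a)) = 0.64549.
⟨V⟩ = 0.94192.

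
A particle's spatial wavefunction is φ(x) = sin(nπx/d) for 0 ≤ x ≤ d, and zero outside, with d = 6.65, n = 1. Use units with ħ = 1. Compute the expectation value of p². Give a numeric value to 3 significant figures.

p² φ = −ħ² d²φ/dx²; ⟨p²⟩ = −ħ² ∫ φ*·φ'' dx / ∫|φ|² dx.
d/dx sin(nπx/d) = (nπ/d)·cos(nπx/d) and d²/dx² sin(nπx/d) = −(nπ/d)²·sin(nπx/d); on 0 ≤ x ≤ d, ∫sin²(nπx/d) dx = d/2 and ∫sin(nπx/d)·cos(nπx/d) dx = 0.
State is unnormalized: ∫|φ|² dx = 3.3250, and ∫φ*·(−ħ² φ'') dx = 0.74208, so ⟨p²⟩ = 0.74208 / 3.3250.
⟨p²⟩ = 0.22318.

0.223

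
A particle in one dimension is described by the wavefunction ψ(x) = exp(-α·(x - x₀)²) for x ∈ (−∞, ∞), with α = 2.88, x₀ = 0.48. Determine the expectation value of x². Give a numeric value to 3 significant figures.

0.317

⟨x²⟩ = ∫ x²·|ψ|² dx / ∫|ψ|² dx (integrals over the domain).
Gaussian moments (u = x − x₀): ∫u^(2j)·e^(−2αu²) du = (2j−1)!!/(4α)^j · √(π/(2α)), odd powers integrate to 0; here √(π/(2α)) = 0.73852.
State is unnormalized: ∫|ψ|² dx = 0.73852, and ∫ψ*·x²·ψ dx = 0.23426, so ⟨x²⟩ = 0.23426 / 0.73852.
⟨x²⟩ = 0.31721.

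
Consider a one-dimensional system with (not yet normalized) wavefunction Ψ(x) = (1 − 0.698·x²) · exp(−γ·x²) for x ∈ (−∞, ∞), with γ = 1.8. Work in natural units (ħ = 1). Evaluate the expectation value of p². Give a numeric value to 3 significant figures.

2.72

p² Ψ = −ħ² d²Ψ/dx²; ⟨p²⟩ = −ħ² ∫ Ψ*·Ψ'' dx / ∫|Ψ|² dx.
Expand each integrand as polynomial × e^(−2γx²) and use ∫x^(2j)·e^(−2γx²) dx = (2j−1)!!/(4γ)^j · √(π/(2γ)), odd powers → 0; here √(π/(2γ)) = 0.93417. Differentiate with the product rule, d/dx e^(−γx²) = −2γx·e^(−γx²).
State is unnormalized: ∫|Ψ|² dx = 0.77938, and ∫Ψ*·(−ħ² Ψ'') dx = 2.1181, so ⟨p²⟩ = 2.1181 / 0.77938.
⟨p²⟩ = 2.7177.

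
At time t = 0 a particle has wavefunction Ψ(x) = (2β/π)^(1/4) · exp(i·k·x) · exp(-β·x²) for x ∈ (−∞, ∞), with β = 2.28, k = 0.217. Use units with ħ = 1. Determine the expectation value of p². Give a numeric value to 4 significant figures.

p² Ψ = −ħ² d²Ψ/dx²; ⟨p²⟩ = −ħ² ∫ Ψ*·Ψ'' dx.
Gaussian moments: ∫x^(2j)·e^(−2βx²) dx = (2j−1)!!/(4β)^j · √(π/(2β)), odd powers integrate to 0; here √(π/(2β)) = 0.83003. Derivatives: Ψ′ = (ik − 2βx)·Ψ, Ψ″ = ((ik − 2βx)² − 2β)·Ψ; the odd-in-x pieces drop out.
⟨p²⟩ = 2.3271.

2.327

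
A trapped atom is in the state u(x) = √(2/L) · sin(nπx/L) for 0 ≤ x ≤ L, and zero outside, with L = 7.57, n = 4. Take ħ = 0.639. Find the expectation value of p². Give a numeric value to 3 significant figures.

1.13

p² u = −ħ² d²u/dx²; ⟨p²⟩ = −ħ² ∫ u*·u'' dx.
d/dx sin(nπx/L) = (nπ/L)·cos(nπx/L) and d²/dx² sin(nπx/L) = −(nπ/L)²·sin(nπx/L); on 0 ≤ x ≤ L, ∫sin²(nπx/L) dx = L/2 and ∫sin(nπx/L)·cos(nπx/L) dx = 0.
⟨p²⟩ = 1.1252.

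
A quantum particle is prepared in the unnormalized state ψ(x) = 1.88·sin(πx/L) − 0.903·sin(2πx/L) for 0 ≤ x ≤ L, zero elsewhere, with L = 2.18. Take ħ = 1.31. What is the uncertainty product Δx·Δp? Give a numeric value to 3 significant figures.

Δx = √(⟨x²⟩−⟨x⟩²), Δp = √(⟨p²⟩−⟨p⟩²).
On 0 ≤ x ≤ L (j ≠ l): ∫sin²(jπx/L) dx = L/2, ∫sin(jπx/L)·sin(lπx/L) dx = 0; diagonal moments ∫x·sin²(jπx/L) dx = L²/4, ∫x²·sin²(jπx/L) dx = L³·(1/6 − 1/(4j²π²)); cross terms ∫x·sin(jπx/L)·sin(lπx/L) dx = 0 for j + l even and −4jlL²/(π²(j² − l²)²) for j + l odd, ∫x²·sin(jπx/L)·sin(lπx/L) dx = (−1)^(j+l)·4jlL³/(π²(j² − l²)²); higher powers the same way via product-to-sum and parts. d²/dx² sin(jπx/L) = −(jπ/L)²·sin(jπx/L); on 0 ≤ x ≤ L, ∫sin²(jπx/L) dx = L/2 and ∫sin(jπx/L)·sin(lπx/L) dx = 0 for j ≠ l, so only diagonal terms survive in ∫|ψ|² and ∫ψ·ψ″; ∫ψ·ψ′ dx = [ψ²/2] between the walls = 0.
Normalization: ∫|ψ|² dx = 4.7413.
⟨x⟩ = 1.3965, ⟨x²⟩ = 2.0454 ⇒ Δx = 0.30851.
⟨p⟩ = 0.0000, ⟨p²⟩ = 5.5682 ⇒ Δp = 2.3597.
Δx·Δp = 0.72799.

0.728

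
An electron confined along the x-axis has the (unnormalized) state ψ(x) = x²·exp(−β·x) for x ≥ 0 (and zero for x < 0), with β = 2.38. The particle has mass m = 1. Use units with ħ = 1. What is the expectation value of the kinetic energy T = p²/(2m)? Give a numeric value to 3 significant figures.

0.944

T = −(ħ²/2m) d²/dx², so ⟨T⟩ = −(ħ²/2m) ∫ ψ*·ψ'' dx / ∫|ψ|² dx; with m = 1.
Differentiate x²·exp(−β·x) with the product rule; every integrand then reduces to terms xʲ·e^(−2βx) on [0, ∞), with ∫₀^∞ xʲ·e^(−2βx) dx = j!/(2β)^(j+1).
State is unnormalized: ∫|ψ|² dx = 0.0098215, and ∫ψ*·(−ħ²/2m · ψ'') dx = 0.0092721, so ⟨T⟩ = 0.0092721 / 0.0098215.
⟨T⟩ = 0.94407.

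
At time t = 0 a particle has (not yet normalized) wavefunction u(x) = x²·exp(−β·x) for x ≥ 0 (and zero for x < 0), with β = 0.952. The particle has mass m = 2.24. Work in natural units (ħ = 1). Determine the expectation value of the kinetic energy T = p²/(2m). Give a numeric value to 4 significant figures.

0.06743

T = −(ħ²/2m) d²/dx², so ⟨T⟩ = −(ħ²/2m) ∫ u*·u'' dx / ∫|u|² dx; with m = 2.24.
Differentiate x²·exp(−β·x) with the product rule; every integrand then reduces to terms xʲ·e^(−2βx) on [0, ∞), with ∫₀^∞ xʲ·e^(−2βx) dx = j!/(2β)^(j+1).
State is unnormalized: ∫|u|² dx = 0.95913, and ∫u*·(−ħ²/2m · u'') dx = 0.064677, so ⟨T⟩ = 0.064677 / 0.95913.
⟨T⟩ = 0.067433.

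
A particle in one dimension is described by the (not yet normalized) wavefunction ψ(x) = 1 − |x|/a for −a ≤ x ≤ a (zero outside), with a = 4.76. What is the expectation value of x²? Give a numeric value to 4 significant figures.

⟨x²⟩ = ∫ x²·|ψ|² dx / ∫|ψ|² dx (integrals over the domain).
ψ is even, so ∫ over [−a, a] = 2∫₀ᵃ with ψ = 1 − x/a there: ∫₀ᵃ (1 − x/a)² dx = a/3, ∫₀ᵃ x²(1 − x/a)² dx = a³/30, ∫₀ᵃ x⁴(1 − x/a)² dx = a⁵/105.
State is unnormalized: ∫|ψ|² dx = 3.1733, and ∫ψ*·x²·ψ dx = 7.1900, so ⟨x²⟩ = 7.1900 / 3.1733.
⟨x²⟩ = 2.2658.

2.266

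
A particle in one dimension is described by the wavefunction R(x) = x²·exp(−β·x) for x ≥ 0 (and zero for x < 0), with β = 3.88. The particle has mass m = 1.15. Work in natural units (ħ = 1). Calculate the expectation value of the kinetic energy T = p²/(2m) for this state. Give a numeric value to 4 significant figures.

T = −(ħ²/2m) d²/dx², so ⟨T⟩ = −(ħ²/2m) ∫ R*·R'' dx / ∫|R|² dx; with m = 1.15.
Differentiate x²·exp(−β·x) with the product rule; every integrand then reduces to terms xʲ·e^(−2βx) on [0, ∞), with ∫₀^∞ xʲ·e^(−2βx) dx = j!/(2β)^(j+1).
State is unnormalized: ∫|R|² dx = 0.00085291, and ∫R*·(−ħ²/2m · R'') dx = 0.0018609, so ⟨T⟩ = 0.0018609 / 0.00085291.
⟨T⟩ = 2.1818.

2.182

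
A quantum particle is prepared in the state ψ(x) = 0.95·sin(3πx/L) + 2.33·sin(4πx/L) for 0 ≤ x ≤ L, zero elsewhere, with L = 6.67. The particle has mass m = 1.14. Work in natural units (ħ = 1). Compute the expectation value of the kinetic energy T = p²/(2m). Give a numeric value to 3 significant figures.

1.46

T = −(ħ²/2m) d²/dx², so ⟨T⟩ = −(ħ²/2m) ∫ ψ*·ψ'' dx / ∫|ψ|² dx; with m = 1.14.
d²/dx² sin(jπx/L) = −(jπ/L)²·sin(jπx/L); on 0 ≤ x ≤ L, ∫sin²(jπx/L) dx = L/2 and ∫sin(jπx/L)·sin(lπx/L) dx = 0 for j ≠ l, so only diagonal terms survive in ∫|ψ|² and ∫ψ·ψ″; ∫ψ·ψ′ dx = [ψ²/2] between the walls = 0.
State is unnormalized: ∫|ψ|² dx = 21.115, and ∫ψ*·(−ħ²/2m · ψ'') dx = 30.822, so ⟨T⟩ = 30.822 / 21.115.
⟨T⟩ = 1.4597.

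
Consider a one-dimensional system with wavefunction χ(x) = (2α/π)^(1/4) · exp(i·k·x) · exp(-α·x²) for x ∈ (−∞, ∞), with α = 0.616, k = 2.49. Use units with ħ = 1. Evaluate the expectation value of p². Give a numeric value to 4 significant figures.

6.816

p² χ = −ħ² d²χ/dx²; ⟨p²⟩ = −ħ² ∫ χ*·χ'' dx.
Gaussian moments: ∫x^(2j)·e^(−2αx²) dx = (2j−1)!!/(4α)^j · √(π/(2α)), odd powers integrate to 0; here √(π/(2α)) = 1.5969. Derivatives: χ′ = (ik − 2αx)·χ, χ″ = ((ik − 2αx)² − 2α)·χ; the odd-in-x pieces drop out.
⟨p²⟩ = 6.8161.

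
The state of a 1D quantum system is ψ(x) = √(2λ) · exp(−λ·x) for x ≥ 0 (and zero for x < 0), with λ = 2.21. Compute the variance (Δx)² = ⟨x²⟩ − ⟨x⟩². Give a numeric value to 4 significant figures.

0.05119

Compute ⟨x⟩ and ⟨x²⟩ separately, then (Δx)² = ⟨x²⟩ − ⟨x⟩².
Every integrand reduces to terms xʲ·e^(−2λx) on [0, ∞); use ∫₀^∞ xʲ·e^(−2λx) dx = j!/(2λ)^(j+1).
⟨x⟩ = 0.22624 and ⟨x²⟩ = 0.10237.
(Δx)² = 0.10237 − (0.22624)² = 0.051187.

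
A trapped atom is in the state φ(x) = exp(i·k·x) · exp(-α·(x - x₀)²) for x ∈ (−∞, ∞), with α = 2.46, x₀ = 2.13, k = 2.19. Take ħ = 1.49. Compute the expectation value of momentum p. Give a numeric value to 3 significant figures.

p φ = −iħ dφ/dx; then ⟨p⟩ = ∫ φ*·(pφ) dx / ∫|φ|² dx.
Gaussian moments (u = x − x₀): ∫u^(2j)·e^(−2αu²) du = (2j−1)!!/(4α)^j · √(π/(2α)), odd powers integrate to 0; here √(π/(2α)) = 0.79908. Derivatives: φ′ = (ik − 2αu)·φ, φ″ = ((ik − 2αu)² − 2α)·φ; the odd-in-u pieces drop out.
State is unnormalized: ∫|φ|² dx = 0.79908, and ∫φ*·(−iħ φ') dx = 2.6075, so ⟨p⟩ = 2.6075 / 0.79908.
⟨p⟩ = 3.2631.

3.26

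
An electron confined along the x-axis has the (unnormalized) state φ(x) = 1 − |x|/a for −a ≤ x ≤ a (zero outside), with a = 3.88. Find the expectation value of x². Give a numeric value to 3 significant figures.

⟨x²⟩ = ∫ x²·|φ|² dx / ∫|φ|² dx (integrals over the domain).
φ is even, so ∫ over [−a, a] = 2∫₀ᵃ with φ = 1 − x/a there: ∫₀ᵃ (1 − x/a)² dx = a/3, ∫₀ᵃ x²(1 − x/a)² dx = a³/30, ∫₀ᵃ x⁴(1 − x/a)² dx = a⁵/105.
State is unnormalized: ∫|φ|² dx = 2.5867, and ∫φ*·x²·φ dx = 3.8941, so ⟨x²⟩ = 3.8941 / 2.5867.
⟨x²⟩ = 1.5054.

1.51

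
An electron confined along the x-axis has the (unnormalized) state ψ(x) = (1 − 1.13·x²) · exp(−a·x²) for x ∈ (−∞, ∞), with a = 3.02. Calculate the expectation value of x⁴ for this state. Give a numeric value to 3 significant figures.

0.00908

⟨x⁴⟩ = ∫ x⁴·|ψ|² dx / ∫|ψ|² dx (integrals over the domain).
Expand each integrand as polynomial × e^(−2ax²) and use ∫x^(2j)·e^(−2ax²) dx = (2j−1)!!/(4a)^j · √(π/(2a)), odd powers → 0; here √(π/(2a)) = 0.72120.
State is unnormalized: ∫|ψ|² dx = 0.60521, and ∫ψ*·x⁴·ψ dx = 0.0054982, so ⟨x⁴⟩ = 0.0054982 / 0.60521.
⟨x⁴⟩ = 0.0090848.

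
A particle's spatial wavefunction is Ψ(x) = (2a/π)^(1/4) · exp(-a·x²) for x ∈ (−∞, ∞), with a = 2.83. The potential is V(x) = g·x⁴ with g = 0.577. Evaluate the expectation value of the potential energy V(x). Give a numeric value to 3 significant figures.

0.0135

⟨V⟩ = ∫ V(x)·|Ψ|² dx.
Gaussian moments: ∫x^(2j)·e^(−2ax²) dx = (2j−1)!!/(4a)^j · √(π/(2a)), odd powers integrate to 0; here √(π/(2a)) = 0.74502.
⟨V⟩ = 0.013508.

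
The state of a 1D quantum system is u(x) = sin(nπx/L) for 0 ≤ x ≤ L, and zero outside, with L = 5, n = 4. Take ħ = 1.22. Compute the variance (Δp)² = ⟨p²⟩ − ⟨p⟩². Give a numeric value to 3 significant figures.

Compute ⟨p⟩ and ⟨p²⟩ separately; (Δp)² = ⟨p²⟩ − ⟨p⟩².
d/dx sin(nπx/L) = (nπ/L)·cos(nπx/L) and d²/dx² sin(nπx/L) = −(nπ/L)²·sin(nπx/L); on 0 ≤ x ≤ L, ∫sin²(nπx/L) dx = L/2 and ∫sin(nπx/L)·cos(nπx/L) dx = 0.
Normalization: ∫|u|² dx = 2.5000.
⟨p⟩ = 0.0000 and ⟨p²⟩ = 9.4015.
(Δp)² = 9.4015 − (0.0000)² = 9.4015.

9.40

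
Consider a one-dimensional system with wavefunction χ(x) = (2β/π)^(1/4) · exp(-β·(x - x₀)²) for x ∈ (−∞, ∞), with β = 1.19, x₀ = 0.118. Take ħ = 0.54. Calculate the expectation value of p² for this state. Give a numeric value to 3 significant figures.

p² χ = −ħ² d²χ/dx²; ⟨p²⟩ = −ħ² ∫ χ*·χ'' dx.
Gaussian moments (u = x − x₀): ∫u^(2j)·e^(−2βu²) du = (2j−1)!!/(4β)^j · √(π/(2β)), odd powers integrate to 0; here √(π/(2β)) = 1.1489. Derivatives: d/dx e^(−βu²) = −2βu·e^(−βu²), d²/dx² e^(−βu²) = (4β²u² − 2β)·e^(−βu²).
⟨p²⟩ = 0.34700.

0.347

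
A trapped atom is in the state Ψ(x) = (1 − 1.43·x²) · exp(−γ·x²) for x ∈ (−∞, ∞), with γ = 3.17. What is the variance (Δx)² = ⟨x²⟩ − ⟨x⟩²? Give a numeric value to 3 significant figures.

Compute ⟨x⟩ and ⟨x²⟩ separately, then (Δx)² = ⟨x²⟩ − ⟨x⟩².
Expand each integrand as polynomial × e^(−2γx²) and use ∫x^(2j)·e^(−2γx²) dx = (2j−1)!!/(4γ)^j · √(π/(2γ)), odd powers → 0; here √(π/(2γ)) = 0.70393.
Normalization: ∫|Ψ|² dx = 0.57202.
⟨x⟩ = 0.0000 and ⟨x²⟩ = 0.049896.
(Δx)² = 0.049896 − (0.0000)² = 0.049896.

0.0499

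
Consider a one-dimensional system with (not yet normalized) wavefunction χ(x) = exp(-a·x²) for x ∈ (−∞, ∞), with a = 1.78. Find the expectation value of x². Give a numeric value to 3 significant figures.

0.140

⟨x²⟩ = ∫ x²·|χ|² dx / ∫|χ|² dx (integrals over the domain).
Gaussian moments: ∫x^(2j)·e^(−2ax²) dx = (2j−1)!!/(4a)^j · √(π/(2a)), odd powers integrate to 0; here √(π/(2a)) = 0.93940.
State is unnormalized: ∫|χ|² dx = 0.93940, and ∫χ*·x²·χ dx = 0.13194, so ⟨x²⟩ = 0.13194 / 0.93940.
⟨x²⟩ = 0.14045.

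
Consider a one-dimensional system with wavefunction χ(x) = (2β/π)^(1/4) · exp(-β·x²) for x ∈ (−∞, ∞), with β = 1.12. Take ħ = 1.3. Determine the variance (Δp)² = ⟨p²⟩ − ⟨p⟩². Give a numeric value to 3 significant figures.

Compute ⟨p⟩ and ⟨p²⟩ separately; (Δp)² = ⟨p²⟩ − ⟨p⟩².
Gaussian moments: ∫x^(2j)·e^(−2βx²) dx = (2j−1)!!/(4β)^j · √(π/(2β)), odd powers integrate to 0; here √(π/(2β)) = 1.1843. Derivatives: d/dx e^(−βx²) = −2βx·e^(−βx²), d²/dx² e^(−βx²) = (4β²x² − 2β)·e^(−βx²).
⟨p⟩ = 0.0000 and ⟨p²⟩ = 1.8928.
(Δp)² = 1.8928 − (0.0000)² = 1.8928.

1.89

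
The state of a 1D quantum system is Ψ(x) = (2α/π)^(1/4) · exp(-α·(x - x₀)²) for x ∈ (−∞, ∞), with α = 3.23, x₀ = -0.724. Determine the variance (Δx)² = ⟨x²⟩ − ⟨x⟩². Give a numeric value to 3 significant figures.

Compute ⟨x⟩ and ⟨x²⟩ separately, then (Δx)² = ⟨x²⟩ − ⟨x⟩².
Gaussian moments (u = x − x₀): ∫u^(2j)·e^(−2αu²) du = (2j−1)!!/(4α)^j · √(π/(2α)), odd powers integrate to 0; here √(π/(2α)) = 0.69736.
⟨x⟩ = -0.72400 and ⟨x²⟩ = 0.60158.
(Δx)² = 0.60158 − (-0.72400)² = 0.077399.

0.0774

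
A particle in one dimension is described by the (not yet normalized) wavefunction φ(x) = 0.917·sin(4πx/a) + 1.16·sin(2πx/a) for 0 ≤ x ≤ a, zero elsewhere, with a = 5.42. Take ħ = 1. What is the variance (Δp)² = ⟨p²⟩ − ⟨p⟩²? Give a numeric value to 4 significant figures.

2.894

Compute ⟨p⟩ and ⟨p²⟩ separately; (Δp)² = ⟨p²⟩ − ⟨p⟩².
d²/dx² sin(jπx/a) = −(jπ/a)²·sin(jπx/a); on 0 ≤ x ≤ a, ∫sin²(jπx/a) dx = a/2 and ∫sin(jπx/a)·sin(lπx/a) dx = 0 for j ≠ l, so only diagonal terms survive in ∫|φ|² and ∫φ·φ″; ∫φ·φ′ dx = [φ²/2] between the walls = 0.
Normalization: ∫|φ|² dx = 5.9254.
⟨p⟩ = 0.0000 and ⟨p²⟩ = 2.8944.
(Δp)² = 2.8944 − (0.0000)² = 2.8944.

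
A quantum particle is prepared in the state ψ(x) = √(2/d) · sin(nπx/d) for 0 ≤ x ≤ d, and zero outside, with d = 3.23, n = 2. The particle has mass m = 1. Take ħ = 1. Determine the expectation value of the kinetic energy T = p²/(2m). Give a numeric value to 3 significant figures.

1.89

T = −(ħ²/2m) d²/dx², so ⟨T⟩ = −(ħ²/2m) ∫ ψ*·ψ'' dx; with m = 1.
d/dx sin(nπx/d) = (nπ/d)·cos(nπx/d) and d²/dx² sin(nπx/d) = −(nπ/d)²·sin(nπx/d); on 0 ≤ x ≤ d, ∫sin²(nπx/d) dx = d/2 and ∫sin(nπx/d)·cos(nπx/d) dx = 0.
⟨T⟩ = 1.8920.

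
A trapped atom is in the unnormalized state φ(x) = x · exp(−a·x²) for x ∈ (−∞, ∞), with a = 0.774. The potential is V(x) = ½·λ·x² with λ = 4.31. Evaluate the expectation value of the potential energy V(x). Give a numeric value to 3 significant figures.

⟨V⟩ = ∫ V(x)·|φ|² dx / ∫|φ|² dx.
Expand each integrand as polynomial × e^(−2ax²) and use ∫x^(2j)·e^(−2ax²) dx = (2j−1)!!/(4a)^j · √(π/(2a)), odd powers → 0; here √(π/(2a)) = 1.4246.
State is unnormalized: ∫|φ|² dx = 0.46014, and ∫φ*·V(x)·φ dx = 0.96085, so ⟨V⟩ = 0.96085 / 0.46014.
⟨V⟩ = 2.0882.

2.09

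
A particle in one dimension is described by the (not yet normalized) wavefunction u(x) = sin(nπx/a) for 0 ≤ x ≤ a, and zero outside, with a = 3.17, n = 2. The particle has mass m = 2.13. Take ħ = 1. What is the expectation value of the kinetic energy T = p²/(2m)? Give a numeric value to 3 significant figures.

0.922

T = −(ħ²/2m) d²/dx², so ⟨T⟩ = −(ħ²/2m) ∫ u*·u'' dx / ∫|u|² dx; with m = 2.13.
d/dx sin(nπx/a) = (nπ/a)·cos(nπx/a) and d²/dx² sin(nπx/a) = −(nπ/a)²·sin(nπx/a); on 0 ≤ x ≤ a, ∫sin²(nπx/a) dx = a/2 and ∫sin(nπx/a)·cos(nπx/a) dx = 0.
State is unnormalized: ∫|u|² dx = 1.5850, and ∫u*·(−ħ²/2m · u'') dx = 1.4617, so ⟨T⟩ = 1.4617 / 1.5850.
⟨T⟩ = 0.92221.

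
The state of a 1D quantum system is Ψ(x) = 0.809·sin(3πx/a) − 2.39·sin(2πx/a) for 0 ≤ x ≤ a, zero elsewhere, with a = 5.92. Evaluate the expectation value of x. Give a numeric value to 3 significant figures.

3.66

⟨x⟩ = ∫ x·|Ψ|² dx / ∫|Ψ|² dx (integrals over the domain).
On 0 ≤ x ≤ a (j ≠ l): ∫sin²(jπx/a) dx = a/2, ∫sin(jπx/a)·sin(lπx/a) dx = 0; diagonal moments ∫x·sin²(jπx/a) dx = a²/4, ∫x²·sin²(jπx/a) dx = a³·(1/6 − 1/(4j²π²)); cross terms ∫x·sin(jπx/a)·sin(lπx/a) dx = 0 for j + l even and −4jla²/(π²(j² − l²)²) for j + l odd, ∫x²·sin(jπx/a)·sin(lπx/a) dx = (−1)^(j+l)·4jla³/(π²(j² − l²)²); higher powers the same way via product-to-sum and parts.
State is unnormalized: ∫|Ψ|² dx = 18.845, and ∫Ψ*·x·Ψ dx = 68.964, so ⟨x⟩ = 68.964 / 18.845.
⟨x⟩ = 3.6595.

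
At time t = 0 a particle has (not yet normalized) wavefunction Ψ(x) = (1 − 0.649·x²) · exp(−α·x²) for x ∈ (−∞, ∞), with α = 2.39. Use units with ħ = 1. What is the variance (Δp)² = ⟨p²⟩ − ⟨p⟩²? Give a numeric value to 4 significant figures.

Compute ⟨p⟩ and ⟨p²⟩ separately; (Δp)² = ⟨p²⟩ − ⟨p⟩².
Expand each integrand as polynomial × e^(−2αx²) and use ∫x^(2j)·e^(−2αx²) dx = (2j−1)!!/(4α)^j · √(π/(2α)), odd powers → 0; here √(π/(2α)) = 0.81070. Differentiate with the product rule, d/dx e^(−αx²) = −2αx·e^(−αx²).
Normalization: ∫|Ψ|² dx = 0.71184.
⟨p⟩ = 0.0000 and ⟨p²⟩ = 3.1793.
(Δp)² = 3.1793 − (0.0000)² = 3.1793.

3.179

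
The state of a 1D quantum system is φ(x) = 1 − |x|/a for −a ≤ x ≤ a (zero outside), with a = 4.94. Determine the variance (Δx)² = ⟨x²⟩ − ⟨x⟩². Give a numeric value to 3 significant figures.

Compute ⟨x⟩ and ⟨x²⟩ separately, then (Δx)² = ⟨x²⟩ − ⟨x⟩².
φ is even, so ∫ over [−a, a] = 2∫₀ᵃ with φ = 1 − x/a there: ∫₀ᵃ (1 − x/a)² dx = a/3, ∫₀ᵃ x²(1 − x/a)² dx = a³/30, ∫₀ᵃ x⁴(1 − x/a)² dx = a⁵/105.
Normalization: ∫|φ|² dx = 3.2933.
⟨x⟩ = 0.0000 and ⟨x²⟩ = 2.4404.
(Δx)² = 2.4404 − (0.0000)² = 2.4404.

2.44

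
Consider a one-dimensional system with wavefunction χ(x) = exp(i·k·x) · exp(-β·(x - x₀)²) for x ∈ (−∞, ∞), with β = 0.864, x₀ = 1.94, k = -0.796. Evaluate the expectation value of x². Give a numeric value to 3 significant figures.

⟨x²⟩ = ∫ x²·|χ|² dx / ∫|χ|² dx (integrals over the domain).
Gaussian moments (u = x − x₀): ∫u^(2j)·e^(−2βu²) du = (2j−1)!!/(4β)^j · √(π/(2β)), odd powers integrate to 0; here √(π/(2β)) = 1.3484.
State is unnormalized: ∫|χ|² dx = 1.3484, and ∫χ*·x²·χ dx = 5.4648, so ⟨x²⟩ = 5.4648 / 1.3484.
⟨x²⟩ = 4.0530.

4.05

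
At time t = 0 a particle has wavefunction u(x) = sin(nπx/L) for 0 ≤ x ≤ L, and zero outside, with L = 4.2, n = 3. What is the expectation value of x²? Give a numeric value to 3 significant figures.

5.78

⟨x²⟩ = ∫ x²·|u|² dx / ∫|u|² dx (integrals over the domain).
With sin²θ = (1 − cos2θ)/2 on 0 ≤ x ≤ L: ∫sin²(nπx/L) dx = L/2, ∫x·sin²(nπx/L) dx = L²/4, ∫x²·sin²(nπx/L) dx = L³·(1/6 − 1/(4n²π²)); higher powers xᵏ the same way, integrating xᵏ·cos(2nπx/L) by parts.
State is unnormalized: ∫|u|² dx = 2.1000, and ∫u*·x²·u dx = 12.139, so ⟨x²⟩ = 12.139 / 2.1000.
⟨x²⟩ = 5.7807.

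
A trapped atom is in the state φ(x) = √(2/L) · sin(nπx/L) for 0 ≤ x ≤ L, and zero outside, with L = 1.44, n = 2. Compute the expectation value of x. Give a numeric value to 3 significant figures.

0.720

⟨x⟩ = ∫ x·|φ|² dx (integrals over the domain).
With sin²θ = (1 − cos2θ)/2 on 0 ≤ x ≤ L: ∫sin²(nπx/L) dx = L/2, ∫x·sin²(nπx/L) dx = L²/4, ∫x²·sin²(nπx/L) dx = L³·(1/6 − 1/(4n²π²)); higher powers xᵏ the same way, integrating xᵏ·cos(2nπx/L) by parts.
⟨x⟩ = 0.72000.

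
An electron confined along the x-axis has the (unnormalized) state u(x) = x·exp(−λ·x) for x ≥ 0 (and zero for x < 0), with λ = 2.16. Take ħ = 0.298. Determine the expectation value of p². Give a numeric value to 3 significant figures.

p² u = −ħ² d²u/dx²; ⟨p²⟩ = −ħ² ∫ u*·u'' dx / ∫|u|² dx.
Differentiate x·exp(−λ·x) with the product rule; every integrand then reduces to terms xʲ·e^(−2λx) on [0, ∞), with ∫₀^∞ xʲ·e^(−2λx) dx = j!/(2λ)^(j+1).
State is unnormalized: ∫|u|² dx = 0.024807, and ∫u*·(−ħ² u'') dx = 0.010278, so ⟨p²⟩ = 0.010278 / 0.024807.
⟨p²⟩ = 0.41432.

0.414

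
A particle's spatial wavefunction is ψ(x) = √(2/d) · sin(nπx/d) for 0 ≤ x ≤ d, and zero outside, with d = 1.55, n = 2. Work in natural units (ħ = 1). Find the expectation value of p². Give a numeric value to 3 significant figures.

p² ψ = −ħ² d²ψ/dx²; ⟨p²⟩ = −ħ² ∫ ψ*·ψ'' dx.
d/dx sin(nπx/d) = (nπ/d)·cos(nπx/d) and d²/dx² sin(nπx/d) = −(nπ/d)²·sin(nπx/d); on 0 ≤ x ≤ d, ∫sin²(nπx/d) dx = d/2 and ∫sin(nπx/d)·cos(nπx/d) dx = 0.
⟨p²⟩ = 16.432.

16.4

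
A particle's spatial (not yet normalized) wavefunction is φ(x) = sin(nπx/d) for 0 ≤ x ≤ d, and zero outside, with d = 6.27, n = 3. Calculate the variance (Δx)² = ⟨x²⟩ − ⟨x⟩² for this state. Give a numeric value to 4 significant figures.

3.055

Compute ⟨x⟩ and ⟨x²⟩ separately, then (Δx)² = ⟨x²⟩ − ⟨x⟩².
With sin²θ = (1 − cos2θ)/2 on 0 ≤ x ≤ d: ∫sin²(nπx/d) dx = d/2, ∫x·sin²(nπx/d) dx = d²/4, ∫x²·sin²(nπx/d) dx = d³·(1/6 − 1/(4n²π²)); higher powers xᵏ the same way, integrating xᵏ·cos(2nπx/d) by parts.
Normalization: ∫|φ|² dx = 3.1350.
⟨x⟩ = 3.1350 and ⟨x²⟩ = 12.883.
(Δx)² = 12.883 − (3.1350)² = 3.0548.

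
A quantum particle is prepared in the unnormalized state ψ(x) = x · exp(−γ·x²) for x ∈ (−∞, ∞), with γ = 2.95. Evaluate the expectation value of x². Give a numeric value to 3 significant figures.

0.254

⟨x²⟩ = ∫ x²·|ψ|² dx / ∫|ψ|² dx (integrals over the domain).
Expand each integrand as polynomial × e^(−2γx²) and use ∫x^(2j)·e^(−2γx²) dx = (2j−1)!!/(4γ)^j · √(π/(2γ)), odd powers → 0; here √(π/(2γ)) = 0.72971.
State is unnormalized: ∫|ψ|² dx = 0.061840, and ∫ψ*·x²·ψ dx = 0.015722, so ⟨x²⟩ = 0.015722 / 0.061840.
⟨x²⟩ = 0.25424.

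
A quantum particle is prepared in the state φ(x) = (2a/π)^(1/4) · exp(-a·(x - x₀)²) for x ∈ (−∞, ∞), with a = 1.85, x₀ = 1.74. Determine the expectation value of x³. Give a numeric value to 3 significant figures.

5.97

⟨x³⟩ = ∫ x³·|φ|² dx (integrals over the domain).
Gaussian moments (u = x − x₀): ∫u^(2j)·e^(−2au²) du = (2j−1)!!/(4a)^j · √(π/(2a)), odd powers integrate to 0; here √(π/(2a)) = 0.92145.
⟨x³⟩ = 5.9734.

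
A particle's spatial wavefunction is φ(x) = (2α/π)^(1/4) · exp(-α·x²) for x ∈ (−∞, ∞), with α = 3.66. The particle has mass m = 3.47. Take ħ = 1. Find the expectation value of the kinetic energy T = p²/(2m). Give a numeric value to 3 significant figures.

0.527

T = −(ħ²/2m) d²/dx², so ⟨T⟩ = −(ħ²/2m) ∫ φ*·φ'' dx; with m = 3.47.
Gaussian moments: ∫x^(2j)·e^(−2αx²) dx = (2j−1)!!/(4α)^j · √(π/(2α)), odd powers integrate to 0; here √(π/(2α)) = 0.65512. Derivatives: d/dx e^(−αx²) = −2αx·e^(−αx²), d²/dx² e^(−αx²) = (4α²x² − 2α)·e^(−αx²).
⟨T⟩ = 0.52738.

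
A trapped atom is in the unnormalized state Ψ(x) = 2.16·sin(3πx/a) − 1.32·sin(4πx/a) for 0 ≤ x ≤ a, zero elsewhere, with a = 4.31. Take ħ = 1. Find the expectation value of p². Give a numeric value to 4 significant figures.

5.793

p² Ψ = −ħ² d²Ψ/dx²; ⟨p²⟩ = −ħ² ∫ Ψ*·Ψ'' dx / ∫|Ψ|² dx.
d²/dx² sin(jπx/a) = −(jπ/a)²·sin(jπx/a); on 0 ≤ x ≤ a, ∫sin²(jπx/a) dx = a/2 and ∫sin(jπx/a)·sin(lπx/a) dx = 0 for j ≠ l, so only diagonal terms survive in ∫|Ψ|² and ∫Ψ·Ψ″; ∫Ψ·Ψ′ dx = [Ψ²/2] between the walls = 0.
State is unnormalized: ∫|Ψ|² dx = 13.809, and ∫Ψ*·(−ħ² Ψ'') dx = 79.997, so ⟨p²⟩ = 79.997 / 13.809.
⟨p²⟩ = 5.7930.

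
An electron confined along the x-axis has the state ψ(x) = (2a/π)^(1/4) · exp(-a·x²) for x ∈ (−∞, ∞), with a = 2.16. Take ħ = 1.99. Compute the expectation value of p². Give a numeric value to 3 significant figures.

8.55

p² ψ = −ħ² d²ψ/dx²; ⟨p²⟩ = −ħ² ∫ ψ*·ψ'' dx.
Gaussian moments: ∫x^(2j)·e^(−2ax²) dx = (2j−1)!!/(4a)^j · √(π/(2a)), odd powers integrate to 0; here √(π/(2a)) = 0.85277. Derivatives: d/dx e^(−ax²) = −2ax·e^(−ax²), d²/dx² e^(−ax²) = (4a²x² − 2a)·e^(−ax²).
⟨p²⟩ = 8.5538.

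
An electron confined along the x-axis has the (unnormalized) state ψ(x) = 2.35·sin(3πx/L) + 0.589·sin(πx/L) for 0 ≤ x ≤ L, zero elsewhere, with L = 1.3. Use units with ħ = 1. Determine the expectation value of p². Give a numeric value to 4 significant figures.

49.80

p² ψ = −ħ² d²ψ/dx²; ⟨p²⟩ = −ħ² ∫ ψ*·ψ'' dx / ∫|ψ|² dx.
d²/dx² sin(jπx/L) = −(jπ/L)²·sin(jπx/L); on 0 ≤ x ≤ L, ∫sin²(jπx/L) dx = L/2 and ∫sin(jπx/L)·sin(lπx/L) dx = 0 for j ≠ l, so only diagonal terms survive in ∫|ψ|² and ∫ψ·ψ″; ∫ψ·ψ′ dx = [ψ²/2] between the walls = 0.
State is unnormalized: ∫|ψ|² dx = 3.8151, and ∫ψ*·(−ħ² ψ'') dx = 189.99, so ⟨p²⟩ = 189.99 / 3.8151.
⟨p²⟩ = 49.799.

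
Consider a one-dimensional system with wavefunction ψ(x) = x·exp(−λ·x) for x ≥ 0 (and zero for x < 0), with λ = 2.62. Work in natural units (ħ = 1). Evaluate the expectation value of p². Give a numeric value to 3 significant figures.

6.86

p² ψ = −ħ² d²ψ/dx²; ⟨p²⟩ = −ħ² ∫ ψ*·ψ'' dx / ∫|ψ|² dx.
Differentiate x·exp(−λ·x) with the product rule; every integrand then reduces to terms xʲ·e^(−2λx) on [0, ∞), with ∫₀^∞ xʲ·e^(−2λx) dx = j!/(2λ)^(j+1).
State is unnormalized: ∫|ψ|² dx = 0.013901, and ∫ψ*·(−ħ² ψ'') dx = 0.095420, so ⟨p²⟩ = 0.095420 / 0.013901.
⟨p²⟩ = 6.8644.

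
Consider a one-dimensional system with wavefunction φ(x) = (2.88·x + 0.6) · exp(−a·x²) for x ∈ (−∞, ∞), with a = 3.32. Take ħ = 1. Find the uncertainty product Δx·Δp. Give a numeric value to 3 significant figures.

Δx = √(⟨x²⟩−⟨x⟩²), Δp = √(⟨p²⟩−⟨p⟩²).
Expand each integrand as polynomial × e^(−2ax²) and use ∫x^(2j)·e^(−2ax²) dx = (2j−1)!!/(4a)^j · √(π/(2a)), odd powers → 0; here √(π/(2a)) = 0.68785. Differentiate with the product rule, d/dx e^(−ax²) = −2ax·e^(−ax²).
Normalization: ∫|φ|² dx = 0.67724.
⟨x⟩ = 0.26432, ⟨x²⟩ = 0.17084 ⇒ Δx = 0.31776.
⟨p⟩ = 0.0000, ⟨p²⟩ = 7.5322 ⇒ Δp = 2.7445.
Δx·Δp = 0.87210.

0.872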